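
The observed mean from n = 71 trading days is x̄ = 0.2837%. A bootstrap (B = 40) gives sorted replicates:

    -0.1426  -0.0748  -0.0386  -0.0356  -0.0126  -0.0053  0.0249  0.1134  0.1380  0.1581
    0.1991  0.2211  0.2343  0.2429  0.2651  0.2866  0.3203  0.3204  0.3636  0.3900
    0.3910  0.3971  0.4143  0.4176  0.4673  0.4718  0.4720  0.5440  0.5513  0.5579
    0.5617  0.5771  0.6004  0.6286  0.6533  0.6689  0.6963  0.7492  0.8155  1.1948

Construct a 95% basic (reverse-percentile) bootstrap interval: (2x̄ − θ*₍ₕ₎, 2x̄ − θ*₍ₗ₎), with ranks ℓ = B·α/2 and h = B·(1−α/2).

Percentile endpoints at ranks 1 and 39: θ*₍1₎ = -0.1426, θ*₍39₎ = 0.8155.
Basic interval reflects these around x̄:
  lower = 2 × 0.2837 − 0.8155 = -0.2481
  upper = 2 × 0.2837 − -0.1426 = 0.7100

(-0.2481, 0.7100)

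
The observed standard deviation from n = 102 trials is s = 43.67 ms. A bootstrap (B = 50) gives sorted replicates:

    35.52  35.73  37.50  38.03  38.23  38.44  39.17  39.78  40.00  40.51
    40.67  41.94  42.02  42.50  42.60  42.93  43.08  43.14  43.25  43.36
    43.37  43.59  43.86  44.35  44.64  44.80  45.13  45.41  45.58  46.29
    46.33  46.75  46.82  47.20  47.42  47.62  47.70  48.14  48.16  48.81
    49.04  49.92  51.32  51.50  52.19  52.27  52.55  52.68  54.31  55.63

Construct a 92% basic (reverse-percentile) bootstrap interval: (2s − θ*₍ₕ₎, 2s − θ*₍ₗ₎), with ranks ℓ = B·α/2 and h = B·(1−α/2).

Percentile endpoints at ranks 2 and 48: θ*₍2₎ = 35.73, θ*₍48₎ = 52.68.
Basic interval reflects these around s:
  lower = 2 × 43.67 − 52.68 = 34.66
  upper = 2 × 43.67 − 35.73 = 51.61

(34.66, 51.61)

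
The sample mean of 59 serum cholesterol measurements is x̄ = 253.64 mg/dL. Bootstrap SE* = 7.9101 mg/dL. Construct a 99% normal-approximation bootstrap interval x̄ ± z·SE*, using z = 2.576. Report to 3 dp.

Margin = 2.576 × 7.9101 = 20.3764
Interval: 253.64 ± 20.3764

(233.264, 274.016)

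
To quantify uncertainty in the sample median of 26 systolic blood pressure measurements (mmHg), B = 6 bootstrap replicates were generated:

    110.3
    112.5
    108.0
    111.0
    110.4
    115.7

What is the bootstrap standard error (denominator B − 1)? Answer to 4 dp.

SE* = 2.5918

Bootstrap SE is the standard deviation of the 6 replicate medians.
Mean of replicates: (110.3 + 112.5 + 108.0 + 111.0 + 110.4 + 115.7) / 6 = 667.90000 / 6 = 111.31667
Sum of squared deviations: (−1.01667)² + (+1.18333)² + (−3.31667)² + (−0.31667)² + (−0.91667)² + (+4.38333)² = 33.58833
Variance = 33.58833 / 5 = 6.71767
SE* = √6.71767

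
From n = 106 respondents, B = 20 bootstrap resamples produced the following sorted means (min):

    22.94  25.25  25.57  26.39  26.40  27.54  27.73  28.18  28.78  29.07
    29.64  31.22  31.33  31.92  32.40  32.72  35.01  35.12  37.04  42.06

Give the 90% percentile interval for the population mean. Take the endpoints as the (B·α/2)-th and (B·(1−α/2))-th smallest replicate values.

(22.94, 37.04)

α = 0.10; lower rank = 20 × 0.050 = 1; upper rank = 20 × 0.950 = 19.
The 1st smallest replicate is 22.94; the 19th is 37.04.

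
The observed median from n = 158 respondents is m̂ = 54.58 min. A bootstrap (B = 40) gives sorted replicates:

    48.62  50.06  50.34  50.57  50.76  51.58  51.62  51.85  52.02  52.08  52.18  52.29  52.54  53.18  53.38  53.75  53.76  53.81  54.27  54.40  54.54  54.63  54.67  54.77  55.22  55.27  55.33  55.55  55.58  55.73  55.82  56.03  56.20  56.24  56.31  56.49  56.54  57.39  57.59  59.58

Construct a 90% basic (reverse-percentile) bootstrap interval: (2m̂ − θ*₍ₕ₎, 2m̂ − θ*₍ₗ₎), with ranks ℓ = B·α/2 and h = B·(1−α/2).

Percentile endpoints at ranks 2 and 38: θ*₍2₎ = 50.06, θ*₍38₎ = 57.39.
Basic interval reflects these around m̂:
  lower = 2 × 54.58 − 57.39 = 51.77
  upper = 2 × 54.58 − 50.06 = 59.10

(51.77, 59.10)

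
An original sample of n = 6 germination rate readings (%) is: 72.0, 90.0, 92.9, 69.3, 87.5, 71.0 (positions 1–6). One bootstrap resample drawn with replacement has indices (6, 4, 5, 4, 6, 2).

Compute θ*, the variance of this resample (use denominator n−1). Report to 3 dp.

θ* = 93.459

Resample values: 71.0, 69.3, 87.5, 69.3, 71.0, 90.0.
Mean = 76.3500; sum of squared deviations = 467.2950
s² = 467.2950 / 5 = 93.4590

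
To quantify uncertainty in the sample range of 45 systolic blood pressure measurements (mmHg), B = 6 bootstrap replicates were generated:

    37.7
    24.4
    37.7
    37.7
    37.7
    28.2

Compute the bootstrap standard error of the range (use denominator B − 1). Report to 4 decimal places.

SE* = 6.0083

Bootstrap SE is the standard deviation of the 6 replicate ranges.
Mean of replicates: (37.7 + 24.4 + 37.7 + 37.7 + 37.7 + 28.2) / 6 = 203.40000 / 6 = 33.90000
Sum of squared deviations: (+3.80000)² + (−9.50000)² + (+3.80000)² + (+3.80000)² + (+3.80000)² + (−5.70000)² = 180.50000
Variance = 180.50000 / 5 = 36.10000
SE* = √36.10000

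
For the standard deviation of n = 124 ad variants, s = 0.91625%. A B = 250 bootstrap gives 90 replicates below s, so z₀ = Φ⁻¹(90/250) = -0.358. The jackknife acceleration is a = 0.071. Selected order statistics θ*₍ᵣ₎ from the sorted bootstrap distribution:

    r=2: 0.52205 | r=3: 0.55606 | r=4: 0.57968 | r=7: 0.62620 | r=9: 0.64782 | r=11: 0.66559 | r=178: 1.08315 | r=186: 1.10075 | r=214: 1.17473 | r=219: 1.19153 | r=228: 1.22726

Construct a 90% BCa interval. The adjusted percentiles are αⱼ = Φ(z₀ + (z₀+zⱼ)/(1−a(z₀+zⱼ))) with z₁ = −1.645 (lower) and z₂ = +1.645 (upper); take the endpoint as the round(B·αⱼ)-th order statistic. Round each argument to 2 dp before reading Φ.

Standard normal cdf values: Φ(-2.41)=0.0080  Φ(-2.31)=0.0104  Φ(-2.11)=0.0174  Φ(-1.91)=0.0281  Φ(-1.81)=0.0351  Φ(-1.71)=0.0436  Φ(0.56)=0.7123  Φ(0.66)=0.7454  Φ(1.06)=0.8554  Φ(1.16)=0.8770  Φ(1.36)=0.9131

Lower: z₀ + z₁ = -0.358 + (-1.645) = -2.003; 1 − a(z₀+z₁) = 1 − (0.071)(-2.003) = 1.1422; argument = -0.358 + (-2.003)/1.1422 = -2.1116 → -2.11.
α₁ = Φ(-2.11) = 0.0174; rank = round(250 × 0.0174) = 4; θ*₍4₎ = 0.57968.
Upper: z₀ + z₂ = 1.287; 1 − a(z₀+z₂) = 0.9086; argument = 1.0584 → 1.06; α₂ = 0.8554; rank = 214; θ*₍214₎ = 1.17473.

(0.57968, 1.17473)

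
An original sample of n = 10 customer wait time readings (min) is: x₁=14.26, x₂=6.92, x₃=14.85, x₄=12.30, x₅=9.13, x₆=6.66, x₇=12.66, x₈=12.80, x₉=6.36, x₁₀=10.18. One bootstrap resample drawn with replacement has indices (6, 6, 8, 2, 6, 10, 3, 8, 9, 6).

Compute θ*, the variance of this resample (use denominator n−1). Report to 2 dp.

Resample values: 6.66, 6.66, 12.80, 6.92, 6.66, 10.18, 14.85, 12.80, 6.36, 6.66.
Mean = 9.0550; sum of squared deviations = 97.6631
s² = 97.6631 / 9 = 10.8515

θ* = 10.85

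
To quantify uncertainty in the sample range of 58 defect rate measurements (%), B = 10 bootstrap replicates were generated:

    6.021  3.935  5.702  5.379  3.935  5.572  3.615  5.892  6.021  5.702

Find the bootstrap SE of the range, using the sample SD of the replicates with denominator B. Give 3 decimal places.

SE* = 0.906

Bootstrap SE is the standard deviation of the 10 replicate ranges.
Mean of replicates: (6.021 + 3.935 + 5.702 + 5.379 + 3.935 + 5.572 + 3.615 + 5.892 + 6.021 + 5.702) / 10 = 51.7740 / 10 = 5.1774
Sum of squared deviations: (+0.8436)² + (−1.2424)² + (+0.5246)² + (+0.2016)² + (−1.2424)² + (+0.3946)² + (−1.5624)² + (+0.7146)² + (+0.8436)² + (+0.5246)² = 8.2089
Variance = 8.2089 / 10 = 0.8209
SE* = √0.8209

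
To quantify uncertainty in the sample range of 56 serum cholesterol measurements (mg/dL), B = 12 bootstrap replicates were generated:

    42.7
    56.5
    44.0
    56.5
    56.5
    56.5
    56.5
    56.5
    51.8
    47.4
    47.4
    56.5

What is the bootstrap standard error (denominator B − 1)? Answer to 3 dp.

Bootstrap SE is the standard deviation of the 12 replicate ranges.
Mean of replicates: (42.7 + 56.5 + 44.0 + 56.5 + 56.5 + 56.5 + 56.5 + 56.5 + 51.8 + 47.4 + 47.4 + 56.5) / 12 = 628.8000 / 12 = 52.4000
Sum of squared deviations: (−9.7000)² + (+4.1000)² + (−8.4000)² + (+4.1000)² + (+4.1000)² + (+4.1000)² + (+4.1000)² + (+4.1000)² + (−0.6000)² + (−5.0000)² + (−5.0000)² + (+4.1000)² = 332.6800
Variance = 332.6800 / 11 = 30.2436
SE* = √30.2436

SE* = 5.499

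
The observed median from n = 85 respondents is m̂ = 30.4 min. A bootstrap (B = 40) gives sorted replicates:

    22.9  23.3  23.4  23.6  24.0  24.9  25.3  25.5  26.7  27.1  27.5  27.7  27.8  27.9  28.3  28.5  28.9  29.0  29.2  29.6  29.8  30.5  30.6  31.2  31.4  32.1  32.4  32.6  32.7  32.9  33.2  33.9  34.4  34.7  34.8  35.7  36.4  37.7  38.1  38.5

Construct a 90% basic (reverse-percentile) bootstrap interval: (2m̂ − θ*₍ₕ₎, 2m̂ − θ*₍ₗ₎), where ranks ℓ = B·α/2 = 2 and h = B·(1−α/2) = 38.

(23.1, 37.5)

Percentile endpoints at ranks 2 and 38: θ*₍2₎ = 23.3, θ*₍38₎ = 37.7.
Basic interval reflects these around m̂:
  lower = 2 × 30.4 − 37.7 = 23.1
  upper = 2 × 30.4 − 23.3 = 37.5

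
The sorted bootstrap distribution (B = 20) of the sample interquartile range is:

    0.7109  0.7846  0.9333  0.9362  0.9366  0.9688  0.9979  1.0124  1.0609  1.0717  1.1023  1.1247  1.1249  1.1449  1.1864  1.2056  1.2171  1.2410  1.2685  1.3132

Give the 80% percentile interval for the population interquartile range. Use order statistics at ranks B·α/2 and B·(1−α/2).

α = 0.20; lower rank = 20 × 0.100 = 2; upper rank = 20 × 0.900 = 18.
The 2nd smallest replicate is 0.7846; the 18th is 1.2410.

(0.7846, 1.2410)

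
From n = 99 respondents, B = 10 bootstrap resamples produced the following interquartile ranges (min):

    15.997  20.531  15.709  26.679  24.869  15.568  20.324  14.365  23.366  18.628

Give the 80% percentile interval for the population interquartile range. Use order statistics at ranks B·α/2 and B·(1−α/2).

Sorted replicates: 14.365, 15.568, 15.709, 15.997, 18.628, 20.324, 20.531, 23.366, 24.869, 26.679
α = 0.20; lower rank = 10 × 0.100 = 1; upper rank = 10 × 0.900 = 9.
The 1st smallest replicate is 14.365; the 9th is 24.869.

(14.365, 24.869)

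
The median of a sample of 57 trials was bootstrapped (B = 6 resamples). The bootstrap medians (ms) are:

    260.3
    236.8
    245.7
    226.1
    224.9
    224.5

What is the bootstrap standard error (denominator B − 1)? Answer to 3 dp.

Bootstrap SE is the standard deviation of the 6 replicate medians.
Mean of replicates: (260.3 + 236.8 + 245.7 + 226.1 + 224.9 + 224.5) / 6 = 1418.3000 / 6 = 236.3833
Sum of squared deviations: (+23.9167)² + (+0.4167)² + (+9.3167)² + (−10.2833)² + (−11.4833)² + (−11.8833)² = 1037.8083
Variance = 1037.8083 / 5 = 207.5617
SE* = √207.5617

SE* = 14.407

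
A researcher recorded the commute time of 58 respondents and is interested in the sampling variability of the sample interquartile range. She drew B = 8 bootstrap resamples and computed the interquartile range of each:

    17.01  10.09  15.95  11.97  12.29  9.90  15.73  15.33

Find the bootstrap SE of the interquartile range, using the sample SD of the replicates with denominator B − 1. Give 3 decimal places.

SE* = 2.804

Bootstrap SE is the standard deviation of the 8 replicate interquartile ranges.
Mean of replicates: (17.01 + 10.09 + 15.95 + 11.97 + 12.29 + 9.90 + 15.73 + 15.33) / 8 = 108.2700 / 8 = 13.5337
Sum of squared deviations: (+3.4763)² + (−3.4437)² + (+2.4162)² + (−1.5637)² + (−1.2438)² + (−3.6337)² + (+2.1963)² + (+1.7963)² = 55.0284
Variance = 55.0284 / 7 = 7.8612
SE* = √7.8612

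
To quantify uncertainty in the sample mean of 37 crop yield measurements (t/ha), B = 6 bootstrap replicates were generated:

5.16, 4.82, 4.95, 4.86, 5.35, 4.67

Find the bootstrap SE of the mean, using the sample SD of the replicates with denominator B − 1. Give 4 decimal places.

SE* = 0.2472

Bootstrap SE is the standard deviation of the 6 replicate means.
Mean of replicates: (5.16 + 4.82 + 4.95 + 4.86 + 5.35 + 4.67) / 6 = 29.81000 / 6 = 4.96833
Sum of squared deviations: (+0.19167)² + (−0.14833)² + (−0.01833)² + (−0.10833)² + (+0.38167)² + (−0.29833)² = 0.30548
Variance = 0.30548 / 5 = 0.06110
SE* = √0.06110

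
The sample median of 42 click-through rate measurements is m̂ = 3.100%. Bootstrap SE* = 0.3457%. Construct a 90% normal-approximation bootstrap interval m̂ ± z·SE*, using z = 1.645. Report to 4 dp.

(2.5313, 3.6687)

Margin = 1.645 × 0.3457 = 0.56868
Interval: 3.100 ± 0.56868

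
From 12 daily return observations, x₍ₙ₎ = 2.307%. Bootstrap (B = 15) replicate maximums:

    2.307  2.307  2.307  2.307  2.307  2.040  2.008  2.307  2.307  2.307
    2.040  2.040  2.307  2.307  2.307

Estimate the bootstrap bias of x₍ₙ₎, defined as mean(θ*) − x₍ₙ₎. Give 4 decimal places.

mean(θ*) = (2.307 + 2.307 + 2.307 + 2.307 + 2.307 + 2.040 + 2.008 + 2.307 + 2.307 + 2.307 + 2.040 + 2.040 + 2.307 + 2.307 + 2.307) / 15 = 2.23367
bias = 2.23367 − 2.307

bias = −0.0733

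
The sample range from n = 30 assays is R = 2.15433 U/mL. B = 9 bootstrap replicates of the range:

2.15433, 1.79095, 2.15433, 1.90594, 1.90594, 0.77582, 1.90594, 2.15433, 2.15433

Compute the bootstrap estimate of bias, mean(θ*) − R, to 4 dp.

mean(θ*) = (2.15433 + 1.79095 + 2.15433 + 1.90594 + 1.90594 + 0.77582 + 1.90594 + 2.15433 + 2.15433) / 9 = 1.87799
bias = 1.87799 − 2.15433

bias = −0.2763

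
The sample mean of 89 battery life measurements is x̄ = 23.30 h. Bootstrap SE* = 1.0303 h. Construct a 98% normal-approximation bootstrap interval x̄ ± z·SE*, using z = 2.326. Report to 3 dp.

Margin = 2.326 × 1.0303 = 2.3965
Interval: 23.30 ± 2.3965

(20.904, 25.696)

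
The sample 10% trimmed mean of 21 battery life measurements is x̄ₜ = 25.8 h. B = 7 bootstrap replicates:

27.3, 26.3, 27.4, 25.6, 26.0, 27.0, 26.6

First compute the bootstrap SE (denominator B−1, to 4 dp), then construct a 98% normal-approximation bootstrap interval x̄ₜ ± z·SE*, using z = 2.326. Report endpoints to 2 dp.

(24.23, 27.37)

Mean of replicates = 26.6000; sum of squared deviations = 2.7400; SE* = √(2.7400/6) = 0.6758
Margin = 2.326 × 0.6758 = 1.572
Interval: 25.8 ± 1.572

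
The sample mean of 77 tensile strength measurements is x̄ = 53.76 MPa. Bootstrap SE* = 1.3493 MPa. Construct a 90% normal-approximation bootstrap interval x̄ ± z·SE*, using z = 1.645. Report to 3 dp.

Margin = 1.645 × 1.3493 = 2.2196
Interval: 53.76 ± 2.2196

(51.540, 55.980)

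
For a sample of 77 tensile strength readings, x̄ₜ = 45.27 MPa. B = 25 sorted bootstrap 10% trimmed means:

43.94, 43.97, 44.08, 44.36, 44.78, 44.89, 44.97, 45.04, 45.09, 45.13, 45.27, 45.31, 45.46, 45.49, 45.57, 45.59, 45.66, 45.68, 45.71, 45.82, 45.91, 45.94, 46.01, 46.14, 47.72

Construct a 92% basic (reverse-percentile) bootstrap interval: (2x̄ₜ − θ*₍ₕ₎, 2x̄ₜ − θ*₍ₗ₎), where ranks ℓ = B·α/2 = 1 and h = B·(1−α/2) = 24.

Percentile endpoints at ranks 1 and 24: θ*₍1₎ = 43.94, θ*₍24₎ = 46.14.
Basic interval reflects these around x̄ₜ:
  lower = 2 × 45.27 − 46.14 = 44.40
  upper = 2 × 45.27 − 43.94 = 46.60

(44.40, 46.60)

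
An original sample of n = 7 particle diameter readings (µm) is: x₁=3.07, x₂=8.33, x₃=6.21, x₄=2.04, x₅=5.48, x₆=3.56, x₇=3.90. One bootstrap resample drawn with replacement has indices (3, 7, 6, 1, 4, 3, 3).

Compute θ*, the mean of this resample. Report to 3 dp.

Resample values: 6.21, 3.90, 3.56, 3.07, 2.04, 6.21, 6.21.
Mean = (6.21 + 3.90 + 3.56 + 3.07 + 2.04 + 6.21 + 6.21) / 7 = 31.200 / 7 = 4.457

θ* = 4.457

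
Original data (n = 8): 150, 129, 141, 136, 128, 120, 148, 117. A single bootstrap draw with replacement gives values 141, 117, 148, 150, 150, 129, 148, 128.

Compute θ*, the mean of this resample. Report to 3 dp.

θ* = 138.875

Mean = (141 + 117 + 148 + 150 + 150 + 129 + 148 + 128) / 8 = 1111.0 / 8 = 138.875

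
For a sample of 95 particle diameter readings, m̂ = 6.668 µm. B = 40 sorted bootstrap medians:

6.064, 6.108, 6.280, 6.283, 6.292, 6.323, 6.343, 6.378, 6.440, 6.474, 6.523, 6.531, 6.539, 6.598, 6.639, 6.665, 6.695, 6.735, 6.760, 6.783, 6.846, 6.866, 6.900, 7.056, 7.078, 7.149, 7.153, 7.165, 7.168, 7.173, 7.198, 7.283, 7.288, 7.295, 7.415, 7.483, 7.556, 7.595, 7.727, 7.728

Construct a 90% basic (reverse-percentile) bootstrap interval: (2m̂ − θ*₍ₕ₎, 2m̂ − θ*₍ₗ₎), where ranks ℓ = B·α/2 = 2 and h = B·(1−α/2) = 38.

(5.741, 7.228)

Percentile endpoints at ranks 2 and 38: θ*₍2₎ = 6.108, θ*₍38₎ = 7.595.
Basic interval reflects these around m̂:
  lower = 2 × 6.668 − 7.595 = 5.741
  upper = 2 × 6.668 − 6.108 = 7.228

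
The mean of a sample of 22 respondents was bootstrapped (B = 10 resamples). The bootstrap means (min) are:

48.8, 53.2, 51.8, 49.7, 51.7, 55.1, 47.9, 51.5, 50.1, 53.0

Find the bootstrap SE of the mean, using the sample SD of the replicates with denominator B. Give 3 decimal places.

SE* = 2.078

Bootstrap SE is the standard deviation of the 10 replicate means.
Mean of replicates: (48.8 + 53.2 + 51.8 + 49.7 + 51.7 + 55.1 + 47.9 + 51.5 + 50.1 + 53.0) / 10 = 512.8000 / 10 = 51.2800
Sum of squared deviations: (−2.4800)² + (+1.9200)² + (+0.5200)² + (−1.5800)² + (+0.4200)² + (+3.8200)² + (−3.3800)² + (+0.2200)² + (−1.1800)² + (+1.7200)² = 43.1960
Variance = 43.1960 / 10 = 4.3196
SE* = √4.3196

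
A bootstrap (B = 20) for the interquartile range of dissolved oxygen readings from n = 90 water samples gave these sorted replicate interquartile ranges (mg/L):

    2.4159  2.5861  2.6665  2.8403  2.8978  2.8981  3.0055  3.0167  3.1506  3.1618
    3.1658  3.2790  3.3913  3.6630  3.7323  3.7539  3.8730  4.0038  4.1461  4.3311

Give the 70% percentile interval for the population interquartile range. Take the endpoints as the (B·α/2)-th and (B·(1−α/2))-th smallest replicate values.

(2.6665, 3.8730)

α = 0.30; lower rank = 20 × 0.150 = 3; upper rank = 20 × 0.850 = 17.
The 3rd smallest replicate is 2.6665; the 17th is 3.8730.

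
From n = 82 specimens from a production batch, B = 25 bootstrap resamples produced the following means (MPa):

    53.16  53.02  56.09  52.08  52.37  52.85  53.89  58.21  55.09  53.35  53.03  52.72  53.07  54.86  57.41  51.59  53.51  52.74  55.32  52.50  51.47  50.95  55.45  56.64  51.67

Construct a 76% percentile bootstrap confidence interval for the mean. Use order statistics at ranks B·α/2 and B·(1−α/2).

(51.59, 56.09)

Sorted replicates: 50.95, 51.47, 51.59, 51.67, 52.08, 52.37, 52.50, 52.72, 52.74, 52.85, 53.02, 53.03, 53.07, 53.16, 53.35, 53.51, 53.89, 54.86, 55.09, 55.32, 55.45, 56.09, 56.64, 57.41, 58.21
α = 0.24; lower rank = 25 × 0.120 = 3; upper rank = 25 × 0.880 = 22.
The 3rd smallest replicate is 51.59; the 22nd is 56.09.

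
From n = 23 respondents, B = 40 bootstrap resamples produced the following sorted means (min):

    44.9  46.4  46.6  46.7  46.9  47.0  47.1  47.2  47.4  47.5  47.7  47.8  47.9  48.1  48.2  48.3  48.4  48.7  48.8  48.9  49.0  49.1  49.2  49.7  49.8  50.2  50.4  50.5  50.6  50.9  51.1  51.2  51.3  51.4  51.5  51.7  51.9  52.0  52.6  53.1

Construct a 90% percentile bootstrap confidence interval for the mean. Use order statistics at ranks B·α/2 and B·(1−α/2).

α = 0.10; lower rank = 40 × 0.050 = 2; upper rank = 40 × 0.950 = 38.
The 2nd smallest replicate is 46.4; the 38th is 52.0.

(46.4, 52.0)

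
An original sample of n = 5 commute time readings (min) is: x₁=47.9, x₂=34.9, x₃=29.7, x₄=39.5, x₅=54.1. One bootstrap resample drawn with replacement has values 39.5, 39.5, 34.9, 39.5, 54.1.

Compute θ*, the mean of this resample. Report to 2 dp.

Mean = (39.5 + 39.5 + 34.9 + 39.5 + 54.1) / 5 = 207.50 / 5 = 41.50

θ* = 41.50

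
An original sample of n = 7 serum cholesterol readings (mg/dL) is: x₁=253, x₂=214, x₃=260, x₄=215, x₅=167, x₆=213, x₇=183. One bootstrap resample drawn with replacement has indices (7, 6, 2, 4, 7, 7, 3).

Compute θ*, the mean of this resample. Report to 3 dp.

Resample values: 183, 213, 214, 215, 183, 183, 260.
Mean = (183 + 213 + 214 + 215 + 183 + 183 + 260) / 7 = 1451.0 / 7 = 207.286

θ* = 207.286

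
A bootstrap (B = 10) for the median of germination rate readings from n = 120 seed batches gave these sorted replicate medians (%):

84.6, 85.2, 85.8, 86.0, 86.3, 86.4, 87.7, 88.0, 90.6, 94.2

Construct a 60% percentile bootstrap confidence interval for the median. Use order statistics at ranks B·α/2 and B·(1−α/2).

(85.2, 88.0)

α = 0.40; lower rank = 10 × 0.200 = 2; upper rank = 10 × 0.800 = 8.
The 2nd smallest replicate is 85.2; the 8th is 88.0.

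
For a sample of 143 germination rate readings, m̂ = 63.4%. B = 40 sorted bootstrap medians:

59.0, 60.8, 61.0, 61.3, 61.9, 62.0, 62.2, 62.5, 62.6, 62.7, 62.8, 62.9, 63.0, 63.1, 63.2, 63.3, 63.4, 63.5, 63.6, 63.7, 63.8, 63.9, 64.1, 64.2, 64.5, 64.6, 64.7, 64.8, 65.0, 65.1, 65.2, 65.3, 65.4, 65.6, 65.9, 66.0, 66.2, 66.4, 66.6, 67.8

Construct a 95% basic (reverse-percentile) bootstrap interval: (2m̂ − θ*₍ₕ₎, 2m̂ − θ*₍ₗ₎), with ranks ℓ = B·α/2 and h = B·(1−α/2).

(60.2, 67.8)

Percentile endpoints at ranks 1 and 39: θ*₍1₎ = 59.0, θ*₍39₎ = 66.6.
Basic interval reflects these around m̂:
  lower = 2 × 63.4 − 66.6 = 60.2
  upper = 2 × 63.4 − 59.0 = 67.8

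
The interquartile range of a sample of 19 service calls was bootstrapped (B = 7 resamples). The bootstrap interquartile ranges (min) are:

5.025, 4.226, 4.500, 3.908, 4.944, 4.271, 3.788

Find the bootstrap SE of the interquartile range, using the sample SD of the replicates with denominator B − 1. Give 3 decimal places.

Bootstrap SE is the standard deviation of the 7 replicate interquartile ranges.
Mean of replicates: (5.025 + 4.226 + 4.500 + 3.908 + 4.944 + 4.271 + 3.788) / 7 = 30.6620 / 7 = 4.3803
Sum of squared deviations: (+0.6447)² + (−0.1543)² + (+0.1197)² + (−0.4723)² + (+0.5637)² + (−0.1093)² + (−0.5923)² = 1.3574
Variance = 1.3574 / 6 = 0.2262
SE* = √0.2262

SE* = 0.476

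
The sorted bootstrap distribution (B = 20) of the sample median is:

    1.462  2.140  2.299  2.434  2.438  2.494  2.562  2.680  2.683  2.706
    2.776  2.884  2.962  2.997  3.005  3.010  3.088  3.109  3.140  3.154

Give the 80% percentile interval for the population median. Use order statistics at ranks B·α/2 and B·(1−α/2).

α = 0.20; lower rank = 20 × 0.100 = 2; upper rank = 20 × 0.900 = 18.
The 2nd smallest replicate is 2.140; the 18th is 3.109.

(2.140, 3.109)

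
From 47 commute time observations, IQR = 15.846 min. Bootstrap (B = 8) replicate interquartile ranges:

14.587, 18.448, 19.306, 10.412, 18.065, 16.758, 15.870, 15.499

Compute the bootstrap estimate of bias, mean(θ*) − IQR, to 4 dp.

bias = +0.2721

mean(θ*) = (14.587 + 18.448 + 19.306 + 10.412 + 18.065 + 16.758 + 15.870 + 15.499) / 8 = 16.11812
bias = 16.11812 − 15.846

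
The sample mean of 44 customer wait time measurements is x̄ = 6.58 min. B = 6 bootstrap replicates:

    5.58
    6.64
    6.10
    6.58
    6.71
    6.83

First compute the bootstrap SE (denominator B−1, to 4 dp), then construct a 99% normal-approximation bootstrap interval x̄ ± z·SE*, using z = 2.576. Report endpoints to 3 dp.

(5.354, 7.806)

Mean of replicates = 6.4067; sum of squared deviations = 1.1331; SE* = √(1.1331/5) = 0.4761
Margin = 2.576 × 0.4761 = 1.2264
Interval: 6.58 ± 1.2264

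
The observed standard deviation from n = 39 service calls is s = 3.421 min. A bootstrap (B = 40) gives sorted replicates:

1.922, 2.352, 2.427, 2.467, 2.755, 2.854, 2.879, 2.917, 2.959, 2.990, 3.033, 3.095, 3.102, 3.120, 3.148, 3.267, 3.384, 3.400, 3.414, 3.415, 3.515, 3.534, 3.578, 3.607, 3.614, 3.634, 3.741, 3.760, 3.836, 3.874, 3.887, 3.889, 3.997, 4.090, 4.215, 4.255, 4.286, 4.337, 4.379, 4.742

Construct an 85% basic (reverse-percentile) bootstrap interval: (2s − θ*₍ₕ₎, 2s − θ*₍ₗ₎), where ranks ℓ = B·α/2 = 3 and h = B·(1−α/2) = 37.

(2.556, 4.415)

Percentile endpoints at ranks 3 and 37: θ*₍3₎ = 2.427, θ*₍37₎ = 4.286.
Basic interval reflects these around s:
  lower = 2 × 3.421 − 4.286 = 2.556
  upper = 2 × 3.421 − 2.427 = 4.415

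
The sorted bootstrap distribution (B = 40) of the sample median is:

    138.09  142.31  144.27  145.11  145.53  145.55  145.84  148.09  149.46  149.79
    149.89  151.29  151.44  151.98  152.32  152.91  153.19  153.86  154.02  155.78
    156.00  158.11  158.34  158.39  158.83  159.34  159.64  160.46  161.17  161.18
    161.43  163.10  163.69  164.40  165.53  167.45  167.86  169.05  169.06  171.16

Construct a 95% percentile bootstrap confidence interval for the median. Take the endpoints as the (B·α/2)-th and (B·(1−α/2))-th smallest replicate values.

(138.09, 169.06)

α = 0.05; lower rank = 40 × 0.025 = 1; upper rank = 40 × 0.975 = 39.
The 1st smallest replicate is 138.09; the 39th is 169.06.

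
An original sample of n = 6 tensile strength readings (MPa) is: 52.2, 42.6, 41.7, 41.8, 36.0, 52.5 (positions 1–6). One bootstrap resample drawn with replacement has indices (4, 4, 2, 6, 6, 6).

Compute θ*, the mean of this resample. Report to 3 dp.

Resample values: 41.8, 41.8, 42.6, 52.5, 52.5, 52.5.
Mean = (41.8 + 41.8 + 42.6 + 52.5 + 52.5 + 52.5) / 6 = 283.70 / 6 = 47.283

θ* = 47.283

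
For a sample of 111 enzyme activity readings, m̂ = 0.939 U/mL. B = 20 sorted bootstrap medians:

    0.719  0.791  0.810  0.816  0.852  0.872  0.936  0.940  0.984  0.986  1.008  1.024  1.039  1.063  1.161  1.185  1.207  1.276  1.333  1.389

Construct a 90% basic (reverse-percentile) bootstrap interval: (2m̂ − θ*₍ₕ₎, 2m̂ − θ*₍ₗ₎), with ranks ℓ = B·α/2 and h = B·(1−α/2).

(0.545, 1.159)

Percentile endpoints at ranks 1 and 19: θ*₍1₎ = 0.719, θ*₍19₎ = 1.333.
Basic interval reflects these around m̂:
  lower = 2 × 0.939 − 1.333 = 0.545
  upper = 2 × 0.939 − 0.719 = 1.159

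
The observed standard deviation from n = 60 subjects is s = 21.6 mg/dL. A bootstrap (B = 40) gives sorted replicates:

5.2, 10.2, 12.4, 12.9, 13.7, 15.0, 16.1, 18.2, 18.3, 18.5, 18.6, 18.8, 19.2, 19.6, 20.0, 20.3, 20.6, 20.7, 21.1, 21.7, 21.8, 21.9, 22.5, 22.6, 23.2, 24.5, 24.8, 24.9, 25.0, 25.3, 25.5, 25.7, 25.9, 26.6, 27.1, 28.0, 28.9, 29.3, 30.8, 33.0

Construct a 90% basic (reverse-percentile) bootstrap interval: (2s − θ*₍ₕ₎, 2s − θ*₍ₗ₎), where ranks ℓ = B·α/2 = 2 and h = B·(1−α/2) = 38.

Percentile endpoints at ranks 2 and 38: θ*₍2₎ = 10.2, θ*₍38₎ = 29.3.
Basic interval reflects these around s:
  lower = 2 × 21.6 − 29.3 = 13.9
  upper = 2 × 21.6 − 10.2 = 33.0

(13.9, 33.0)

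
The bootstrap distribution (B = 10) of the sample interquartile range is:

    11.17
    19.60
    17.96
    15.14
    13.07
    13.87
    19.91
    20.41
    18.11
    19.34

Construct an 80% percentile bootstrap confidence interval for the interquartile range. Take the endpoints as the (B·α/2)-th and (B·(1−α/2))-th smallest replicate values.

(11.17, 19.91)

Sorted replicates: 11.17, 13.07, 13.87, 15.14, 17.96, 18.11, 19.34, 19.60, 19.91, 20.41
α = 0.20; lower rank = 10 × 0.100 = 1; upper rank = 10 × 0.900 = 9.
The 1st smallest replicate is 11.17; the 9th is 19.91.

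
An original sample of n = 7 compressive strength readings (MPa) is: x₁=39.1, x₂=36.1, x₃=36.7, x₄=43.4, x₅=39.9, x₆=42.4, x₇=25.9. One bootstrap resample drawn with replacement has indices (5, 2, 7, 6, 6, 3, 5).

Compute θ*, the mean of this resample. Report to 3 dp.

θ* = 37.614

Resample values: 39.9, 36.1, 25.9, 42.4, 42.4, 36.7, 39.9.
Mean = (39.9 + 36.1 + 25.9 + 42.4 + 42.4 + 36.7 + 39.9) / 7 = 263.30 / 7 = 37.614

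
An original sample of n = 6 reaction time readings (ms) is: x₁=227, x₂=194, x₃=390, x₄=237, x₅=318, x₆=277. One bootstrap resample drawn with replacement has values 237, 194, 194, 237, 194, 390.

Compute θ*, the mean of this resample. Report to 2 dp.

θ* = 241.00

Mean = (237 + 194 + 194 + 237 + 194 + 390) / 6 = 1446.0 / 6 = 241.00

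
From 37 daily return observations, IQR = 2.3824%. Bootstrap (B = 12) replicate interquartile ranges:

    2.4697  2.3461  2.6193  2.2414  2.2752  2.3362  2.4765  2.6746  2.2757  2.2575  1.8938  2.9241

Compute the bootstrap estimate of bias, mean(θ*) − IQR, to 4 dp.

mean(θ*) = (2.4697 + 2.3461 + 2.6193 + 2.2414 + 2.2752 + 2.3362 + 2.4765 + 2.6746 + 2.2757 + 2.2575 + 1.8938 + 2.9241) / 12 = 2.39918
bias = 2.39918 − 2.3824

bias = +0.0168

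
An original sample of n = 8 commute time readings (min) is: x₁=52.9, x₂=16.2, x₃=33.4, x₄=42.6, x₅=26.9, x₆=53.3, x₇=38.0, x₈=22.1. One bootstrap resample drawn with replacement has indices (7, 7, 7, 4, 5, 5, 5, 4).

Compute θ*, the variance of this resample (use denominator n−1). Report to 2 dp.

θ* = 48.48

Resample values: 38.0, 38.0, 38.0, 42.6, 26.9, 26.9, 26.9, 42.6.
Mean = 34.9875; sum of squared deviations = 339.3488
s² = 339.3488 / 7 = 48.4784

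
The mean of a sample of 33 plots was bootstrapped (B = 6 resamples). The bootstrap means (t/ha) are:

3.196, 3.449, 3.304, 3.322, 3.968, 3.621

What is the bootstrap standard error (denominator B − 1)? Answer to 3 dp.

SE* = 0.281

Bootstrap SE is the standard deviation of the 6 replicate means.
Mean of replicates: (3.196 + 3.449 + 3.304 + 3.322 + 3.968 + 3.621) / 6 = 20.8600 / 6 = 3.4767
Sum of squared deviations: (−0.2807)² + (−0.0277)² + (−0.1727)² + (−0.1547)² + (+0.4913)² + (+0.1443)² = 0.3955
Variance = 0.3955 / 5 = 0.0791
SE* = √0.0791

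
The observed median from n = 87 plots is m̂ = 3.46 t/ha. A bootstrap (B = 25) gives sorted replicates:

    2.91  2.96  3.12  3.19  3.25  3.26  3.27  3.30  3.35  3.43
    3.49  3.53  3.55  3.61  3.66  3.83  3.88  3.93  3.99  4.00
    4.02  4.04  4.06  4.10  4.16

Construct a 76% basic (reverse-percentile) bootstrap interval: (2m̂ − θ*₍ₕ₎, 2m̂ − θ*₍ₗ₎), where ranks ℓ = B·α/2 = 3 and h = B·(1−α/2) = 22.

Percentile endpoints at ranks 3 and 22: θ*₍3₎ = 3.12, θ*₍22₎ = 4.04.
Basic interval reflects these around m̂:
  lower = 2 × 3.46 − 4.04 = 2.88
  upper = 2 × 3.46 − 3.12 = 3.80

(2.88, 3.80)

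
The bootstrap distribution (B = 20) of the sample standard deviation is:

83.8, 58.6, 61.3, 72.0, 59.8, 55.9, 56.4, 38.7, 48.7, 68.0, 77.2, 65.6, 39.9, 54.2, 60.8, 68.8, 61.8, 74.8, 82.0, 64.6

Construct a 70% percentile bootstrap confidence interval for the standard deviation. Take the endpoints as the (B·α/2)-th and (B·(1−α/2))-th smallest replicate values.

Sorted replicates: 38.7, 39.9, 48.7, 54.2, 55.9, 56.4, 58.6, 59.8, 60.8, 61.3, 61.8, 64.6, 65.6, 68.0, 68.8, 72.0, 74.8, 77.2, 82.0, 83.8
α = 0.30; lower rank = 20 × 0.150 = 3; upper rank = 20 × 0.850 = 17.
The 3rd smallest replicate is 48.7; the 17th is 74.8.

(48.7, 74.8)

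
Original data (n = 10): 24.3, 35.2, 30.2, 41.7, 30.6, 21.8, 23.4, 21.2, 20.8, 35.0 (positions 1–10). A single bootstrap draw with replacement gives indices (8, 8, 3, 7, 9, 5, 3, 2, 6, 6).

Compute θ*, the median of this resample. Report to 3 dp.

Resample values: 21.2, 21.2, 30.2, 23.4, 20.8, 30.6, 30.2, 35.2, 21.8, 21.8.
Sorted: 20.8, 21.2, 21.2, 21.8, 21.8, 23.4, 30.2, 30.2, 30.6, 35.2
Median = average of the two middle values = 22.600

θ* = 22.600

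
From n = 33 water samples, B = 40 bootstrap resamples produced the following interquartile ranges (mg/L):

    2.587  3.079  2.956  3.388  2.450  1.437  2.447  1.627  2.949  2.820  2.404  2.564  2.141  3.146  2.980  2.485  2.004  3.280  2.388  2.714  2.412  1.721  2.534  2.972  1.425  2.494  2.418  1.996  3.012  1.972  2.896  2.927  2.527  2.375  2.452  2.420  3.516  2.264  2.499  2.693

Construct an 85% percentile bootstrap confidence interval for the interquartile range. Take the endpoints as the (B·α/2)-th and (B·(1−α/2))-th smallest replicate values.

Sorted replicates: 1.425, 1.437, 1.627, 1.721, 1.972, 1.996, 2.004, 2.141, 2.264, 2.375, 2.388, 2.404, 2.412, 2.418, 2.420, 2.447, 2.450, 2.452, 2.485, 2.494, 2.499, 2.527, 2.534, 2.564, 2.587, 2.693, 2.714, 2.820, 2.896, 2.927, 2.949, 2.956, 2.972, 2.980, 3.012, 3.079, 3.146, 3.280, 3.388, 3.516
α = 0.15; lower rank = 40 × 0.075 = 3; upper rank = 40 × 0.925 = 37.
The 3rd smallest replicate is 1.627; the 37th is 3.146.

(1.627, 3.146)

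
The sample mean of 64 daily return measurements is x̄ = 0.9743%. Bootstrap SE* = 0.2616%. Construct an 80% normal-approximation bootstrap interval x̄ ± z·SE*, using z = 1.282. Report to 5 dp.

Margin = 1.282 × 0.2616 = 0.335371
Interval: 0.9743 ± 0.335371

(0.63893, 1.30967)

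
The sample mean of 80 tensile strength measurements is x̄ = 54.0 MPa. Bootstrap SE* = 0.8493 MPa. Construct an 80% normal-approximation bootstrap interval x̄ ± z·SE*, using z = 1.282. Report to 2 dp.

(52.91, 55.09)

Margin = 1.282 × 0.8493 = 1.089
Interval: 54.0 ± 1.089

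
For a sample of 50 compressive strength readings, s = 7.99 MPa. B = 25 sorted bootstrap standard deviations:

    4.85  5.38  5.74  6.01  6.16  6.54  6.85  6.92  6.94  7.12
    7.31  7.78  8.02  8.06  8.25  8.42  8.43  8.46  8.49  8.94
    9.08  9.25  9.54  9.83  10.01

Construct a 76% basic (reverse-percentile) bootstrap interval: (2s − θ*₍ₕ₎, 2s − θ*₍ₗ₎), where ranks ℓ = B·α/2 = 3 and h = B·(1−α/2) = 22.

(6.73, 10.24)

Percentile endpoints at ranks 3 and 22: θ*₍3₎ = 5.74, θ*₍22₎ = 9.25.
Basic interval reflects these around s:
  lower = 2 × 7.99 − 9.25 = 6.73
  upper = 2 × 7.99 − 5.74 = 10.24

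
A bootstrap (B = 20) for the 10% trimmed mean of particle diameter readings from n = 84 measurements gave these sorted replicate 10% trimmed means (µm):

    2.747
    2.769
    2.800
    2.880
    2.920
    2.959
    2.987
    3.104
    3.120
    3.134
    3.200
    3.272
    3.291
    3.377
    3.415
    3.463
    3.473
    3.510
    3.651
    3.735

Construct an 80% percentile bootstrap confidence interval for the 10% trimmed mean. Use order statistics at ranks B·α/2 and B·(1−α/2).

α = 0.20; lower rank = 20 × 0.100 = 2; upper rank = 20 × 0.900 = 18.
The 2nd smallest replicate is 2.769; the 18th is 3.510.

(2.769, 3.510)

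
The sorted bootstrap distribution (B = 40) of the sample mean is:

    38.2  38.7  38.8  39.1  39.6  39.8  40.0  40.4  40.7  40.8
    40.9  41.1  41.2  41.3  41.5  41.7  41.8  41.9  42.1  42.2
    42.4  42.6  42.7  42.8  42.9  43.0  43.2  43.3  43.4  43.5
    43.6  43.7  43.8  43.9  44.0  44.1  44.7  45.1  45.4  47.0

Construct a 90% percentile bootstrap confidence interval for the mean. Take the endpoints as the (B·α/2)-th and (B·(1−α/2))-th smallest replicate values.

(38.7, 45.1)

α = 0.10; lower rank = 40 × 0.050 = 2; upper rank = 40 × 0.950 = 38.
The 2nd smallest replicate is 38.7; the 38th is 45.1.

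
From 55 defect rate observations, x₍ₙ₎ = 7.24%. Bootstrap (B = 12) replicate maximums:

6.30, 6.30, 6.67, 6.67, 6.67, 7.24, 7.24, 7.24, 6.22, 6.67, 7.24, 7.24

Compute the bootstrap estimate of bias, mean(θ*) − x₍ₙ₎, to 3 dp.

mean(θ*) = (6.30 + 6.30 + 6.67 + 6.67 + 6.67 + 7.24 + 7.24 + 7.24 + 6.22 + 6.67 + 7.24 + 7.24) / 12 = 6.8083
bias = 6.8083 − 7.24

bias = −0.432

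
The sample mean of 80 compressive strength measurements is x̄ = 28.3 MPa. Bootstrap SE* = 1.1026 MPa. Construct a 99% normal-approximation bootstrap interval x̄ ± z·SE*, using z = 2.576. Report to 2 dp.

(25.46, 31.14)

Margin = 2.576 × 1.1026 = 2.840
Interval: 28.3 ± 2.840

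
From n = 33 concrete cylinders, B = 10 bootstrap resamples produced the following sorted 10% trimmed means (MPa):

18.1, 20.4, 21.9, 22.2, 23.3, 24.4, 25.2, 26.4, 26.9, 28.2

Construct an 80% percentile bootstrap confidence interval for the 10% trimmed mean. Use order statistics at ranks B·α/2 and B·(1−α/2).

(18.1, 26.9)

α = 0.20; lower rank = 10 × 0.100 = 1; upper rank = 10 × 0.900 = 9.
The 1st smallest replicate is 18.1; the 9th is 26.9.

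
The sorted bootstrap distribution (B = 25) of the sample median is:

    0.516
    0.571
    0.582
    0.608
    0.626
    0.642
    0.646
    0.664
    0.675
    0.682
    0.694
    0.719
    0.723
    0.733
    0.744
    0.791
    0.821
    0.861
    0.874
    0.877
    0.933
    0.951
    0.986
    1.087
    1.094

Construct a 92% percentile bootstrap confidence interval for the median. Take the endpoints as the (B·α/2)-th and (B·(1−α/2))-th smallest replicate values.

α = 0.08; lower rank = 25 × 0.040 = 1; upper rank = 25 × 0.960 = 24.
The 1st smallest replicate is 0.516; the 24th is 1.087.

(0.516, 1.087)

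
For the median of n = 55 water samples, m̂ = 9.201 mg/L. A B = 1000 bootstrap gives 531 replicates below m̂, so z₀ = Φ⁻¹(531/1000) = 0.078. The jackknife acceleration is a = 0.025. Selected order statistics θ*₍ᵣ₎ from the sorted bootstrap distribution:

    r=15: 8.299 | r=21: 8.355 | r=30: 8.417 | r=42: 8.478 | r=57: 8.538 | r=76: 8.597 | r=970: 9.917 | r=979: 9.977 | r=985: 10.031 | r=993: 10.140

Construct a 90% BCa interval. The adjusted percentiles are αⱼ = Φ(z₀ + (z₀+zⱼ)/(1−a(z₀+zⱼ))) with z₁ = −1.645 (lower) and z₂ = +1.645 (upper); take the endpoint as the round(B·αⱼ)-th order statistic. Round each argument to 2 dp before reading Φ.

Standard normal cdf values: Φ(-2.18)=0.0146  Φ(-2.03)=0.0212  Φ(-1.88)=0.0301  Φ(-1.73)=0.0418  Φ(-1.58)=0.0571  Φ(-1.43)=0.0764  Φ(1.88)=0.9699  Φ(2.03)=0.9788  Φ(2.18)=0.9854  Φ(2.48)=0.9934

(8.597, 9.917)

Lower: z₀ + z₁ = 0.078 + (-1.645) = -1.567; 1 − a(z₀+z₁) = 1 − (0.025)(-1.567) = 1.0392; argument = 0.078 + (-1.567)/1.0392 = -1.4299 → -1.43.
α₁ = Φ(-1.43) = 0.0764; rank = round(1000 × 0.0764) = 76; θ*₍76₎ = 8.597.
Upper: z₀ + z₂ = 1.723; 1 − a(z₀+z₂) = 0.9569; argument = 1.8786 → 1.88; α₂ = 0.9699; rank = 970; θ*₍970₎ = 9.917.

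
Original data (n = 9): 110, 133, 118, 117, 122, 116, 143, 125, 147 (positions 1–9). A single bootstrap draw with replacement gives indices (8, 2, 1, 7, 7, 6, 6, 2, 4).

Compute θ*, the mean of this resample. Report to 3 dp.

θ* = 126.222

Resample values: 125, 133, 110, 143, 143, 116, 116, 133, 117.
Mean = (125 + 133 + 110 + 143 + 143 + 116 + 116 + 133 + 117) / 9 = 1136.0 / 9 = 126.222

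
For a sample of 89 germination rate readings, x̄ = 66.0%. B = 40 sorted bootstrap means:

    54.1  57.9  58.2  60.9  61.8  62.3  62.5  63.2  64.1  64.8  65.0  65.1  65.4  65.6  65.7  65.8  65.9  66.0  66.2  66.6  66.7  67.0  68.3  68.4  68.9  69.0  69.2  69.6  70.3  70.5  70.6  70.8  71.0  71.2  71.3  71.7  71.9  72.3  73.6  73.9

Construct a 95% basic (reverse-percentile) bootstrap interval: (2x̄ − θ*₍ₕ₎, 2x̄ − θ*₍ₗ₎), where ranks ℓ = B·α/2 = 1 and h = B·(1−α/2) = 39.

Percentile endpoints at ranks 1 and 39: θ*₍1₎ = 54.1, θ*₍39₎ = 73.6.
Basic interval reflects these around x̄:
  lower = 2 × 66.0 − 73.6 = 58.4
  upper = 2 × 66.0 − 54.1 = 77.9

(58.4, 77.9)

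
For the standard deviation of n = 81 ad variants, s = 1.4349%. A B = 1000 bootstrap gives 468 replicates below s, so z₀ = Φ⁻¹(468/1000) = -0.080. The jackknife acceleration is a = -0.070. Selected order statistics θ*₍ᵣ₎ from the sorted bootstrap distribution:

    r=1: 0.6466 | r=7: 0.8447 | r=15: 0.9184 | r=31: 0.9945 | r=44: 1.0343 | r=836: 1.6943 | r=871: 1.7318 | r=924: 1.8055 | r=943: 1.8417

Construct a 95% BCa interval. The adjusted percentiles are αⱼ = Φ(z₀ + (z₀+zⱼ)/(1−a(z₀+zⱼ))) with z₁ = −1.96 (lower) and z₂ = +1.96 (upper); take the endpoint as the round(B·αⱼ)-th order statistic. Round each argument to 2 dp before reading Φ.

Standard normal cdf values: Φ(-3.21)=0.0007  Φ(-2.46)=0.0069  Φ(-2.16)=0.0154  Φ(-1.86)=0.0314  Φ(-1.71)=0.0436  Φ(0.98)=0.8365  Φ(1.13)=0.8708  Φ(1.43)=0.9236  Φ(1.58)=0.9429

(0.8447, 1.8417)

Lower: z₀ + z₁ = -0.080 + (-1.960) = -2.040; 1 − a(z₀+z₁) = 1 − (-0.070)(-2.040) = 0.8572; argument = -0.080 + (-2.040)/0.8572 = -2.4598 → -2.46.
α₁ = Φ(-2.46) = 0.0069; rank = round(1000 × 0.0069) = 7; θ*₍7₎ = 0.8447.
Upper: z₀ + z₂ = 1.880; 1 − a(z₀+z₂) = 1.1316; argument = 1.5814 → 1.58; α₂ = 0.9429; rank = 943; θ*₍943₎ = 1.8417.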